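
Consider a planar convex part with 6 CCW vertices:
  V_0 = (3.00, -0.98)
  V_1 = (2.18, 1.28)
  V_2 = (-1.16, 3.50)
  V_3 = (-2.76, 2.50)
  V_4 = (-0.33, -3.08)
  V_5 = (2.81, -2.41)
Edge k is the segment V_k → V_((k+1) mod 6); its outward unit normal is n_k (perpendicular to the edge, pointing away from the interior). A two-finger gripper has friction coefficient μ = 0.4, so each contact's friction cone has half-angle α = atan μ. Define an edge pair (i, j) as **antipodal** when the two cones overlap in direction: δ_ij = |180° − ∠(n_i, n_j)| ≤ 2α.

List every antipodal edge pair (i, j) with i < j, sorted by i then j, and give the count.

count = 4; pairs: (0,3), (1,3), (2,4), (3,5)

α = atan 0.4 = 21.80°;  2α = 43.60°
n_0 = (+0.9400, +0.3411)
n_1 = (+0.5535, +0.8328)
n_2 = (-0.5300, +0.8480)
n_3 = (-0.9168, -0.3993)
n_4 = (+0.2087, -0.9780)
n_5 = (+0.9913, -0.1317)
  (0,1): δ = 143.55°  ·
  (0,2): δ = 77.94°  ·
  (0,3): δ = 3.59°  ✓
  (0,4): δ = 82.10°  ·
  (0,5): δ = 152.49°  ·
  (1,2): δ = 114.38°  ·
  (1,3): δ = 32.86°  ✓
  (1,4): δ = 45.66°  ·
  (1,5): δ = 116.04°  ·
  (2,3): δ = 98.47°  ·
  (2,4): δ = 19.96°  ✓
  (2,5): δ = 50.43°  ·
  (3,4): δ = 101.49°  ·
  (3,5): δ = 31.10°  ✓
  (4,5): δ = 109.61°  ·
antipodal pairs: 4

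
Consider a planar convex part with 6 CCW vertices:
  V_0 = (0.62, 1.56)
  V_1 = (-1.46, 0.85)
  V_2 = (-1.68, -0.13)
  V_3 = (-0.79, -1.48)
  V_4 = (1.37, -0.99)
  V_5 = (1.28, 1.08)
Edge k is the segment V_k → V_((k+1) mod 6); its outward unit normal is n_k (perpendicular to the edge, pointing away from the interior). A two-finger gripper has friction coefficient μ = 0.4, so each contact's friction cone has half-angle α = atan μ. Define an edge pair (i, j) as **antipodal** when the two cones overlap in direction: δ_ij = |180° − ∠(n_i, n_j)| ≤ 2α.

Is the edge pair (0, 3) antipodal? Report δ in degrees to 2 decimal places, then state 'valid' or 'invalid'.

δ = 6.07°, valid

α = atan 0.4 = 21.80°;  2α = 43.60°
edge 0: e_0 = (-2.08, -0.71);  n_0 = (-0.3230, +0.9464)
edge 3: e_3 = (+2.16, +0.49);  n_3 = (+0.2212, -0.9752)
∠(n_0, n_3) = 173.93°
δ = |180° − 173.93°| = 6.07°
6.07° ≤ 2α = 43.60°  →  valid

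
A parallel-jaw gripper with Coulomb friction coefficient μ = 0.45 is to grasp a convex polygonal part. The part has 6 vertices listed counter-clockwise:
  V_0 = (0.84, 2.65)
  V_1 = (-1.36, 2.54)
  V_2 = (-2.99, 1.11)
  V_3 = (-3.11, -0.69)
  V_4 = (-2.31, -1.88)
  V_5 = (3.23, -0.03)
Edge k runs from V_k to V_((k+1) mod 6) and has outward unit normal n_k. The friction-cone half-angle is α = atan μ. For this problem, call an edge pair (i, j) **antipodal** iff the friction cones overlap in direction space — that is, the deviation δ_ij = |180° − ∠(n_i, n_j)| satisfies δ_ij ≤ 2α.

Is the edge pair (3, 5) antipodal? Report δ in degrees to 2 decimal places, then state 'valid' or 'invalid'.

δ = 7.81°, valid

α = atan 0.45 = 24.23°;  2α = 48.46°
edge 3: e_3 = (+0.80, -1.19);  n_3 = (-0.8299, -0.5579)
edge 5: e_5 = (-2.39, +2.68);  n_5 = (+0.7463, +0.6656)
∠(n_3, n_5) = 172.19°
δ = |180° − 172.19°| = 7.81°
7.81° ≤ 2α = 48.46°  →  valid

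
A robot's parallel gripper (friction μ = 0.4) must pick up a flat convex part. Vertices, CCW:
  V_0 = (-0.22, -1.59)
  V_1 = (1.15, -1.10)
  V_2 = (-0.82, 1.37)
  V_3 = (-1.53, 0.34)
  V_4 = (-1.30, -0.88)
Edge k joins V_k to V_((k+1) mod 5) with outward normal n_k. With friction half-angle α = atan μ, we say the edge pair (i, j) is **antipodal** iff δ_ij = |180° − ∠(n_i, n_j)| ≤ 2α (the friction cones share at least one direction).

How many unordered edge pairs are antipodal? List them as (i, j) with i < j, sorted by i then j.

α = atan 0.4 = 21.80°;  2α = 43.60°
n_0 = (+0.3368, -0.9416)
n_1 = (+0.7818, +0.6235)
n_2 = (-0.8233, +0.5675)
n_3 = (-0.9827, -0.1853)
n_4 = (-0.5493, -0.8356)
  (0,1): δ = 71.11°  ·
  (0,2): δ = 35.74°  ✓
  (0,3): δ = 81.00°  ·
  (0,4): δ = 127.00°  ·
  (1,2): δ = 73.15°  ·
  (1,3): δ = 27.90°  ✓
  (1,4): δ = 18.10°  ✓
  (2,3): δ = 134.74°  ·
  (2,4): δ = 88.74°  ·
  (3,4): δ = 134.00°  ·
antipodal pairs: 3

count = 3; pairs: (0,2), (1,3), (1,4)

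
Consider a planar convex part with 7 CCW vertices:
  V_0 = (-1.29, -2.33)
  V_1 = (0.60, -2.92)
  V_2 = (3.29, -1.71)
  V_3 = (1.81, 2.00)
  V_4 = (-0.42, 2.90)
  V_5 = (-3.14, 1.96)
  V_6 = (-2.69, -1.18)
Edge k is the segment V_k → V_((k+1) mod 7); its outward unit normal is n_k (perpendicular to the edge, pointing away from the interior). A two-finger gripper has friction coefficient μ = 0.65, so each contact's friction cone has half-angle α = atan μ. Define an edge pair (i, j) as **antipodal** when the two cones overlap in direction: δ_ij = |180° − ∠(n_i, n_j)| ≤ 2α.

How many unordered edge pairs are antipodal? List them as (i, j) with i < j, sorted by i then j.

count = 10; pairs: (0,2), (0,3), (0,4), (1,3), (1,4), (2,5), (2,6), (3,5), (3,6), (4,6)

α = atan 0.65 = 33.02°;  2α = 66.05°
n_0 = (-0.2980, -0.9546)
n_1 = (+0.4102, -0.9120)
n_2 = (+0.9288, +0.3705)
n_3 = (+0.3743, +0.9273)
n_4 = (-0.3266, +0.9452)
n_5 = (-0.9899, -0.1419)
n_6 = (-0.6347, -0.7727)
  (0,1): δ = 138.44°  ·
  (0,2): δ = 50.92°  ✓
  (0,3): δ = 4.64°  ✓
  (0,4): δ = 36.40°  ✓
  (0,5): δ = 115.49°  ·
  (0,6): δ = 157.94°  ·
  (1,2): δ = 92.47°  ·
  (1,3): δ = 46.20°  ✓
  (1,4): δ = 5.15°  ✓
  (1,5): δ = 73.94°  ·
  (1,6): δ = 116.38°  ·
  (2,3): δ = 133.73°  ·
  (2,4): δ = 92.68°  ·
  (2,5): δ = 13.59°  ✓
  (2,6): δ = 28.85°  ✓
  (3,4): δ = 138.96°  ·
  (3,5): δ = 59.87°  ✓
  (3,6): δ = 17.42°  ✓
  (4,5): δ = 100.91°  ·
  (4,6): δ = 58.47°  ✓
  (5,6): δ = 137.56°  ·
antipodal pairs: 10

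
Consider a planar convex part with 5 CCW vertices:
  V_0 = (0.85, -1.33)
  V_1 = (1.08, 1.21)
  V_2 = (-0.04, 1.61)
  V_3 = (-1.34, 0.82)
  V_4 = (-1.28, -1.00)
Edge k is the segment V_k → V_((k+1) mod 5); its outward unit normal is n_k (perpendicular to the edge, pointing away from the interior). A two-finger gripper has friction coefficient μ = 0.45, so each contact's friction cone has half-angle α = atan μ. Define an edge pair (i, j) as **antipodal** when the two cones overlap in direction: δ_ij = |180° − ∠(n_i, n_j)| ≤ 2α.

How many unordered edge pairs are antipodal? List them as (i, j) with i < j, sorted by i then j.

count = 3; pairs: (0,3), (1,4), (2,4)

α = atan 0.45 = 24.23°;  2α = 48.46°
n_0 = (+0.9959, -0.0902)
n_1 = (+0.3363, +0.9417)
n_2 = (-0.5193, +0.8546)
n_3 = (-0.9995, -0.0329)
n_4 = (-0.1531, -0.9882)
  (0,1): δ = 104.48°  ·
  (0,2): δ = 53.54°  ·
  (0,3): δ = 7.06°  ✓
  (0,4): δ = 86.37°  ·
  (1,2): δ = 129.06°  ·
  (1,3): δ = 68.46°  ·
  (1,4): δ = 10.85°  ✓
  (2,3): δ = 119.40°  ·
  (2,4): δ = 40.09°  ✓
  (3,4): δ = 100.69°  ·
antipodal pairs: 3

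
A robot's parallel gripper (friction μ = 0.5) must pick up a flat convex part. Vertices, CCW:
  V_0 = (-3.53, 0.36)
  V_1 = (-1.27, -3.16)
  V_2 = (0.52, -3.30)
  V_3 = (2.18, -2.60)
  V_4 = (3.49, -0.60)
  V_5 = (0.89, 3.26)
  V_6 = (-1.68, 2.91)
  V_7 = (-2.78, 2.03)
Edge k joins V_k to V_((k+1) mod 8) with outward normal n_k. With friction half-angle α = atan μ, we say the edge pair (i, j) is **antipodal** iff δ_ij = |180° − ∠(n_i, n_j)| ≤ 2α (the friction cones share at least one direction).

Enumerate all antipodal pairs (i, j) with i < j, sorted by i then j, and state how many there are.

count = 10; pairs: (0,4), (1,4), (1,5), (1,6), (2,5), (2,6), (2,7), (3,5), (3,6), (3,7)

α = atan 0.5 = 26.57°;  2α = 53.13°
n_0 = (-0.8415, -0.5403)
n_1 = (-0.0780, -0.9970)
n_2 = (+0.3886, -0.9214)
n_3 = (+0.8365, -0.5479)
n_4 = (+0.8294, +0.5587)
n_5 = (-0.1349, +0.9909)
n_6 = (-0.6247, +0.7809)
n_7 = (-0.9122, +0.4097)
  (0,1): δ = 127.17°  ·
  (0,2): δ = 99.84°  ·
  (0,3): δ = 65.93°  ·
  (0,4): δ = 1.26°  ✓
  (0,5): δ = 65.05°  ·
  (0,6): δ = 95.96°  ·
  (0,7): δ = 123.11°  ·
  (1,2): δ = 152.66°  ·
  (1,3): δ = 118.75°  ·
  (1,4): δ = 51.56°  ✓
  (1,5): δ = 12.23°  ✓
  (1,6): δ = 43.13°  ✓
  (1,7): δ = 70.29°  ·
  (2,3): δ = 146.09°  ·
  (2,4): δ = 78.90°  ·
  (2,5): δ = 15.11°  ✓
  (2,6): δ = 15.80°  ✓
  (2,7): δ = 42.95°  ✓
  (3,4): δ = 112.81°  ·
  (3,5): δ = 49.02°  ✓
  (3,6): δ = 18.12°  ✓
  (3,7): δ = 9.04°  ✓
  (4,5): δ = 116.21°  ·
  (4,6): δ = 85.30°  ·
  (4,7): δ = 58.15°  ·
  (5,6): δ = 149.10°  ·
  (5,7): δ = 121.94°  ·
  (6,7): δ = 152.84°  ·
antipodal pairs: 10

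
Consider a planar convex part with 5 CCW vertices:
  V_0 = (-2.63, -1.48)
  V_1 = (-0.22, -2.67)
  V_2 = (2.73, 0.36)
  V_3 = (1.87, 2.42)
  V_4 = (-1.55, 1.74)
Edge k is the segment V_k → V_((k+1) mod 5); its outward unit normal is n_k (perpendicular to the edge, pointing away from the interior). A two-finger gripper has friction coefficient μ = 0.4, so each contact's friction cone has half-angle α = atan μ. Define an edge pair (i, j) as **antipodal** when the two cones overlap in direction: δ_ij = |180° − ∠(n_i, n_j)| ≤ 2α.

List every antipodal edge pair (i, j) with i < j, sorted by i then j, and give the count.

count = 5; pairs: (0,2), (0,3), (1,3), (1,4), (2,4)

α = atan 0.4 = 21.80°;  2α = 43.60°
n_0 = (-0.4427, -0.8966)
n_1 = (+0.7165, -0.6976)
n_2 = (+0.9228, +0.3853)
n_3 = (-0.1950, +0.9808)
n_4 = (-0.9481, +0.3180)
  (0,1): δ = 107.95°  ·
  (0,2): δ = 41.06°  ✓
  (0,3): δ = 37.52°  ✓
  (0,4): δ = 97.74°  ·
  (1,2): δ = 113.11°  ·
  (1,3): δ = 34.52°  ✓
  (1,4): δ = 25.69°  ✓
  (2,3): δ = 101.41°  ·
  (2,4): δ = 41.20°  ✓
  (3,4): δ = 119.79°  ·
antipodal pairs: 5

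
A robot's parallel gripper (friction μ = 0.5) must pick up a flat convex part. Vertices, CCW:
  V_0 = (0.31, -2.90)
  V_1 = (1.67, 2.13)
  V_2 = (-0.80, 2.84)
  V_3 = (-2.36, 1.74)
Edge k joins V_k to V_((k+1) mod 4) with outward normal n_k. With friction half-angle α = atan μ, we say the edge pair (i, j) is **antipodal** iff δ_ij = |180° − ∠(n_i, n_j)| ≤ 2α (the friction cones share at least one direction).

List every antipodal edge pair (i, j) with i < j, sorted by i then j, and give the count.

α = atan 0.5 = 26.57°;  2α = 53.13°
n_0 = (+0.9653, -0.2610)
n_1 = (+0.2763, +0.9611)
n_2 = (-0.5763, +0.8173)
n_3 = (-0.8667, -0.4988)
  (0,1): δ = 90.91°  ·
  (0,2): δ = 39.68°  ✓
  (0,3): δ = 45.05°  ✓
  (1,2): δ = 128.77°  ·
  (1,3): δ = 44.05°  ✓
  (2,3): δ = 95.27°  ·
antipodal pairs: 3

count = 3; pairs: (0,2), (0,3), (1,3)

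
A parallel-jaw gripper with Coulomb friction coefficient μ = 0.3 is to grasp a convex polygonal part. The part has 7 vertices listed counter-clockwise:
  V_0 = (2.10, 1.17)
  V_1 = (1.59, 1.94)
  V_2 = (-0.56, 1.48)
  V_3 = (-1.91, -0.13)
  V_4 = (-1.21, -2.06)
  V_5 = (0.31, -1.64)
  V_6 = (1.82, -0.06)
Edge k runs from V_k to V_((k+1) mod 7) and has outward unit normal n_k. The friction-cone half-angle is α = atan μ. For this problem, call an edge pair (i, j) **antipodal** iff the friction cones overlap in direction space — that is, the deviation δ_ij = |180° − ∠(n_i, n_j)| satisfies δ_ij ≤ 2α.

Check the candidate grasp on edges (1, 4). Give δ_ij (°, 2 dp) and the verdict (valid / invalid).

α = atan 0.3 = 16.70°;  2α = 33.40°
edge 1: e_1 = (-2.15, -0.46);  n_1 = (-0.2092, +0.9779)
edge 4: e_4 = (+1.52, +0.42);  n_4 = (+0.2663, -0.9639)
∠(n_1, n_4) = 176.63°
δ = |180° − 176.63°| = 3.37°
3.37° ≤ 2α = 33.40°  →  valid

δ = 3.37°, valid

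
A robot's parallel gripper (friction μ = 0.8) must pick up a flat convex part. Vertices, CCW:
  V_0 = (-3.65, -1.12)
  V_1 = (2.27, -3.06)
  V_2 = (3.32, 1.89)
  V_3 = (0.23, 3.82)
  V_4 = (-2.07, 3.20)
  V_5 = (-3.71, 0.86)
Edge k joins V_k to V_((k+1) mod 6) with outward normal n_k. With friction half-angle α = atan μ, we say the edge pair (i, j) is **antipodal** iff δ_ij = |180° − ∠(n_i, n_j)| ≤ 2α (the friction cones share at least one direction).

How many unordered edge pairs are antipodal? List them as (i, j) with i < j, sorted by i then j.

α = atan 0.8 = 38.66°;  2α = 77.32°
n_0 = (-0.3114, -0.9503)
n_1 = (+0.9782, -0.2075)
n_2 = (+0.5298, +0.8482)
n_3 = (-0.2603, +0.9655)
n_4 = (-0.8189, +0.5739)
n_5 = (-0.9995, -0.0303)
  (0,1): δ = 83.83°  ·
  (0,2): δ = 13.84°  ✓
  (0,3): δ = 33.23°  ✓
  (0,4): δ = 73.12°  ✓
  (0,5): δ = 109.88°  ·
  (1,2): δ = 110.01°  ·
  (1,3): δ = 62.94°  ✓
  (1,4): δ = 23.05°  ✓
  (1,5): δ = 13.71°  ✓
  (2,3): δ = 132.92°  ·
  (2,4): δ = 93.04°  ·
  (2,5): δ = 56.28°  ✓
  (3,4): δ = 140.11°  ·
  (3,5): δ = 103.35°  ·
  (4,5): δ = 143.24°  ·
antipodal pairs: 7

count = 7; pairs: (0,2), (0,3), (0,4), (1,3), (1,4), (1,5), (2,5)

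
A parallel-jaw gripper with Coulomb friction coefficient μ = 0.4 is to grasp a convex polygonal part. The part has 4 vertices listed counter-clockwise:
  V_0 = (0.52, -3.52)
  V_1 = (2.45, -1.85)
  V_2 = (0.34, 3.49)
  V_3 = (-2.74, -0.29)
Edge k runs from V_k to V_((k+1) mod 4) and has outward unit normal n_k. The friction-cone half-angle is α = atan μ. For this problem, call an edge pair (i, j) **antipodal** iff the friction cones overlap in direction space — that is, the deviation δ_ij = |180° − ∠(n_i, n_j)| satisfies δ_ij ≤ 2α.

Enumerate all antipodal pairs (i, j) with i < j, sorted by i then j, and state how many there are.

α = atan 0.4 = 21.80°;  2α = 43.60°
n_0 = (+0.6543, -0.7562)
n_1 = (+0.9300, +0.3675)
n_2 = (-0.7752, +0.6317)
n_3 = (-0.7038, -0.7104)
  (0,1): δ = 109.31°  ·
  (0,2): δ = 9.96°  ✓
  (0,3): δ = 94.40°  ·
  (1,2): δ = 60.73°  ·
  (1,3): δ = 23.70°  ✓
  (2,3): δ = 95.56°  ·
antipodal pairs: 2

count = 2; pairs: (0,2), (1,3)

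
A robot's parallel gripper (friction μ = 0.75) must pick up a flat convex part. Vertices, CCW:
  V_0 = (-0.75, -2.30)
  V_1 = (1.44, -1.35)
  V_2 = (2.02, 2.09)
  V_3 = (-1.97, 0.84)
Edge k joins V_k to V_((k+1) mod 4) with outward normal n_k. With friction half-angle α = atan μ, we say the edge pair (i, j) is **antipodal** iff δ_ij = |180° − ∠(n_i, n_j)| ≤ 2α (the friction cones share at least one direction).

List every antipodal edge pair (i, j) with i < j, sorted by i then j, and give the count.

α = atan 0.75 = 36.87°;  2α = 73.74°
n_0 = (+0.3980, -0.9174)
n_1 = (+0.9861, -0.1663)
n_2 = (-0.2990, +0.9543)
n_3 = (-0.9321, -0.3622)
  (0,1): δ = 123.02°  ·
  (0,2): δ = 6.06°  ✓
  (0,3): δ = 87.78°  ·
  (1,2): δ = 63.03°  ✓
  (1,3): δ = 30.80°  ✓
  (2,3): δ = 86.16°  ·
antipodal pairs: 3

count = 3; pairs: (0,2), (1,2), (1,3)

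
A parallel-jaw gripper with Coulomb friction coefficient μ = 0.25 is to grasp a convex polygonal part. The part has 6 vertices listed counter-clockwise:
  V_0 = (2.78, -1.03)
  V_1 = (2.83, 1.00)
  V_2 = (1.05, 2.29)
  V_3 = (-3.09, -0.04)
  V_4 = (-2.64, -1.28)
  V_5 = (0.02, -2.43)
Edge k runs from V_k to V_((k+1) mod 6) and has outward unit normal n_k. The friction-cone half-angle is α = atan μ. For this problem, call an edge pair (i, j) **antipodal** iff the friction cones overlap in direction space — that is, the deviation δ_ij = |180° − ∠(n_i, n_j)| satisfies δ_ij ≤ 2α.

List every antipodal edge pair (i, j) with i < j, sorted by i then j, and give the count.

count = 3; pairs: (0,3), (1,4), (2,5)

α = atan 0.25 = 14.04°;  2α = 28.07°
n_0 = (+0.9997, -0.0246)
n_1 = (+0.5868, +0.8097)
n_2 = (-0.4905, +0.8715)
n_3 = (-0.9400, -0.3411)
n_4 = (-0.3968, -0.9179)
n_5 = (+0.4524, -0.8918)
  (0,1): δ = 124.52°  ·
  (0,2): δ = 59.22°  ·
  (0,3): δ = 21.36°  ✓
  (0,4): δ = 68.03°  ·
  (0,5): δ = 118.31°  ·
  (1,2): δ = 114.70°  ·
  (1,3): δ = 34.12°  ·
  (1,4): δ = 12.55°  ✓
  (1,5): δ = 62.83°  ·
  (2,3): δ = 99.42°  ·
  (2,4): δ = 52.75°  ·
  (2,5): δ = 2.47°  ✓
  (3,4): δ = 133.33°  ·
  (3,5): δ = 83.05°  ·
  (4,5): δ = 129.72°  ·
antipodal pairs: 3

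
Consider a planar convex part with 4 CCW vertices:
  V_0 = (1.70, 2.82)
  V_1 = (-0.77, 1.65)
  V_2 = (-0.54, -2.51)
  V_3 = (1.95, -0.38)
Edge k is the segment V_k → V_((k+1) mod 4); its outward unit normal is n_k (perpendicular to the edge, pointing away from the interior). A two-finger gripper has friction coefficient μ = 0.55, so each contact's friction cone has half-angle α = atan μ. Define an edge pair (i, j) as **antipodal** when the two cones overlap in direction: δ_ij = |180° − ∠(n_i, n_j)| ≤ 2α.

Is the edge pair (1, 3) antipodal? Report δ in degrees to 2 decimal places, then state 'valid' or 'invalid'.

δ = 1.30°, valid

α = atan 0.55 = 28.81°;  2α = 57.62°
edge 1: e_1 = (+0.23, -4.16);  n_1 = (-0.9985, -0.0552)
edge 3: e_3 = (-0.25, +3.20);  n_3 = (+0.9970, +0.0779)
∠(n_1, n_3) = 178.70°
δ = |180° − 178.70°| = 1.30°
1.30° ≤ 2α = 57.62°  →  valid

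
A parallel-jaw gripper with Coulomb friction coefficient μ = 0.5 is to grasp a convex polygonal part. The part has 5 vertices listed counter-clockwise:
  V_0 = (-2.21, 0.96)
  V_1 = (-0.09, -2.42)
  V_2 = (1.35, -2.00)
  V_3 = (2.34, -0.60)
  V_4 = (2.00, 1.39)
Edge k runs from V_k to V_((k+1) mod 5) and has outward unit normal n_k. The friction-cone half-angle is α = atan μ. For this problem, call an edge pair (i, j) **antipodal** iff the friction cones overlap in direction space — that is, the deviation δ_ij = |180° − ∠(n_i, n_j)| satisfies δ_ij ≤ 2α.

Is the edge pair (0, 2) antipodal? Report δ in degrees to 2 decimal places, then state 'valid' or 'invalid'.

δ = 67.36°, invalid

α = atan 0.5 = 26.57°;  2α = 53.13°
edge 0: e_0 = (+2.12, -3.38);  n_0 = (-0.8472, -0.5314)
edge 2: e_2 = (+0.99, +1.40);  n_2 = (+0.8165, -0.5774)
∠(n_0, n_2) = 112.64°
δ = |180° − 112.64°| = 67.36°
67.36° > 2α = 53.13°  →  invalid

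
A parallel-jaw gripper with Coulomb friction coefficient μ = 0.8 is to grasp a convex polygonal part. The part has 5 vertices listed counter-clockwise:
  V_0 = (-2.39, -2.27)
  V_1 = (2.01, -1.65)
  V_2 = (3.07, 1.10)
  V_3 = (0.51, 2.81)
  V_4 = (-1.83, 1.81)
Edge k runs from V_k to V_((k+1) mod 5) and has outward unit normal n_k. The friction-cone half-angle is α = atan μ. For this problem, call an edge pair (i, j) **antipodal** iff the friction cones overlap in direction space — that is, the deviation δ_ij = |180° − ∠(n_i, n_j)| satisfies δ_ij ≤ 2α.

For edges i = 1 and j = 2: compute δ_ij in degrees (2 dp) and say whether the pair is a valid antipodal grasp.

α = atan 0.8 = 38.66°;  2α = 77.32°
edge 1: e_1 = (+1.06, +2.75);  n_1 = (+0.9331, -0.3597)
edge 2: e_2 = (-2.56, +1.71);  n_2 = (+0.5554, +0.8316)
∠(n_1, n_2) = 77.34°
δ = |180° − 77.34°| = 102.66°
102.66° > 2α = 77.32°  →  invalid

δ = 102.66°, invalid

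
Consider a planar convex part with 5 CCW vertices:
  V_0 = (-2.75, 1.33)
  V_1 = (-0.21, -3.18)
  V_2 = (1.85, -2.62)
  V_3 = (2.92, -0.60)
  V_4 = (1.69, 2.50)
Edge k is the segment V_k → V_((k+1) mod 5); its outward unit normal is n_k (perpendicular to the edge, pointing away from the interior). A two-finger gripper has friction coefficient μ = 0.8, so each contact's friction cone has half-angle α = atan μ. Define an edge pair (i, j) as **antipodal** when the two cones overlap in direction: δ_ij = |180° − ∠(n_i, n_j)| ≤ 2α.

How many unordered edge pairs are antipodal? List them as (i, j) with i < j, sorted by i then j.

count = 5; pairs: (0,2), (0,3), (0,4), (1,4), (2,4)

α = atan 0.8 = 38.66°;  2α = 77.32°
n_0 = (-0.8713, -0.4907)
n_1 = (+0.2623, -0.9650)
n_2 = (+0.8837, -0.4681)
n_3 = (+0.9295, +0.3688)
n_4 = (-0.2548, +0.9670)
  (0,1): δ = 104.18°  ·
  (0,2): δ = 57.30°  ✓
  (0,3): δ = 7.75°  ✓
  (0,4): δ = 75.37°  ✓
  (1,2): δ = 133.12°  ·
  (1,3): δ = 83.57°  ·
  (1,4): δ = 0.45°  ✓
  (2,3): δ = 130.45°  ·
  (2,4): δ = 47.33°  ✓
  (3,4): δ = 96.88°  ·
antipodal pairs: 5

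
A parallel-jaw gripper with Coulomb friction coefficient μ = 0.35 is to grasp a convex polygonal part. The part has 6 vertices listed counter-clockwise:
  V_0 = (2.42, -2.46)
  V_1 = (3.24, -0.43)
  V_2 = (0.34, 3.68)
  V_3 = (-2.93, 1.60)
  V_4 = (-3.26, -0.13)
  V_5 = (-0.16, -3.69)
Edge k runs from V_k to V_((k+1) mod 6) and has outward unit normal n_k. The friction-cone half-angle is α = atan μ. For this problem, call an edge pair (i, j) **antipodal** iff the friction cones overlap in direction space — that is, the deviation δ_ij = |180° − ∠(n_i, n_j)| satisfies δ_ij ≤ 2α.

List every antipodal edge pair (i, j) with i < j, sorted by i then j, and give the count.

count = 4; pairs: (0,2), (0,3), (1,4), (2,5)

α = atan 0.35 = 19.29°;  2α = 38.58°
n_0 = (+0.9272, -0.3745)
n_1 = (+0.8171, +0.5765)
n_2 = (-0.5367, +0.8438)
n_3 = (-0.9823, +0.1874)
n_4 = (-0.7541, -0.6567)
n_5 = (+0.4303, -0.9027)
  (0,1): δ = 122.80°  ·
  (0,2): δ = 35.54°  ✓
  (0,3): δ = 11.20°  ✓
  (0,4): δ = 63.04°  ·
  (0,5): δ = 137.48°  ·
  (1,2): δ = 92.75°  ·
  (1,3): δ = 46.01°  ·
  (1,4): δ = 5.84°  ✓
  (1,5): δ = 80.28°  ·
  (2,3): δ = 133.26°  ·
  (2,4): δ = 81.41°  ·
  (2,5): δ = 6.97°  ✓
  (3,4): δ = 128.15°  ·
  (3,5): δ = 53.71°  ·
  (4,5): δ = 105.56°  ·
antipodal pairs: 4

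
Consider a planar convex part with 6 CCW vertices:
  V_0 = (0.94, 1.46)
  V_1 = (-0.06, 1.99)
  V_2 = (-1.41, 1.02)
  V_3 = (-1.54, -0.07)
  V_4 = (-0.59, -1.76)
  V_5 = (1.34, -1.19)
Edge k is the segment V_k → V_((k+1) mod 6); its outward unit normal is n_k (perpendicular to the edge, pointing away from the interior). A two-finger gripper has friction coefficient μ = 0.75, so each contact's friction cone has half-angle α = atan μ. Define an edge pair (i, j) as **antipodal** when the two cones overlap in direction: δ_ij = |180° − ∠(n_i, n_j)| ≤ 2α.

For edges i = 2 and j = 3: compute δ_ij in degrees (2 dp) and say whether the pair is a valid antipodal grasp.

δ = 143.86°, invalid

α = atan 0.75 = 36.87°;  2α = 73.74°
edge 2: e_2 = (-0.13, -1.09);  n_2 = (-0.9930, +0.1184)
edge 3: e_3 = (+0.95, -1.69);  n_3 = (-0.8717, -0.4900)
∠(n_2, n_3) = 36.14°
δ = |180° − 36.14°| = 143.86°
143.86° > 2α = 73.74°  →  invalid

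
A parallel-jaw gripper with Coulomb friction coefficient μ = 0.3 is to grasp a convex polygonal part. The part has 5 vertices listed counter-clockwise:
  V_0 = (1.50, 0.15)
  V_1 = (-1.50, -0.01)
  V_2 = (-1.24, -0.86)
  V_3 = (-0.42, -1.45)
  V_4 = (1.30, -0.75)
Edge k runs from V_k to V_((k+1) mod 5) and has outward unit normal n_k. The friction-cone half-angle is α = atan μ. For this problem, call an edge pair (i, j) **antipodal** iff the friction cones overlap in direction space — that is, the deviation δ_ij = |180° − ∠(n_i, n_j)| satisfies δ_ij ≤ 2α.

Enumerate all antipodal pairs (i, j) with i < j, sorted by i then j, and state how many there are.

count = 2; pairs: (0,3), (1,4)

α = atan 0.3 = 16.70°;  2α = 33.40°
n_0 = (-0.0533, +0.9986)
n_1 = (-0.9563, -0.2925)
n_2 = (-0.5840, -0.8117)
n_3 = (+0.3770, -0.9262)
n_4 = (+0.9762, -0.2169)
  (0,1): δ = 76.04°  ·
  (0,2): δ = 38.79°  ·
  (0,3): δ = 19.09°  ✓
  (0,4): δ = 74.42°  ·
  (1,2): δ = 142.74°  ·
  (1,3): δ = 84.86°  ·
  (1,4): δ = 29.54°  ✓
  (2,3): δ = 122.12°  ·
  (2,4): δ = 66.79°  ·
  (3,4): δ = 124.67°  ·
antipodal pairs: 2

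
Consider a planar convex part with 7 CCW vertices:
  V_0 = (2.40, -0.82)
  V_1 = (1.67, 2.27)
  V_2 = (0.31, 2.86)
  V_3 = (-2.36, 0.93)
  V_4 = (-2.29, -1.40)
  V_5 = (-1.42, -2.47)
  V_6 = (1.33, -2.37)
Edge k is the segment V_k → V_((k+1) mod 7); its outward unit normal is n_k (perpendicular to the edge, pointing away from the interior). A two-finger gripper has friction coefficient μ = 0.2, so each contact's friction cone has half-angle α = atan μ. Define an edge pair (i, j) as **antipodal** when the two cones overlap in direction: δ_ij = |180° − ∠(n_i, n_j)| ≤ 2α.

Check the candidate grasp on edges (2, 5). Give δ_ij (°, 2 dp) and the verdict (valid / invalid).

δ = 33.78°, invalid

α = atan 0.2 = 11.31°;  2α = 22.62°
edge 2: e_2 = (-2.67, -1.93);  n_2 = (-0.5858, +0.8104)
edge 5: e_5 = (+2.75, +0.10);  n_5 = (+0.0363, -0.9993)
∠(n_2, n_5) = 146.22°
δ = |180° − 146.22°| = 33.78°
33.78° > 2α = 22.62°  →  invalid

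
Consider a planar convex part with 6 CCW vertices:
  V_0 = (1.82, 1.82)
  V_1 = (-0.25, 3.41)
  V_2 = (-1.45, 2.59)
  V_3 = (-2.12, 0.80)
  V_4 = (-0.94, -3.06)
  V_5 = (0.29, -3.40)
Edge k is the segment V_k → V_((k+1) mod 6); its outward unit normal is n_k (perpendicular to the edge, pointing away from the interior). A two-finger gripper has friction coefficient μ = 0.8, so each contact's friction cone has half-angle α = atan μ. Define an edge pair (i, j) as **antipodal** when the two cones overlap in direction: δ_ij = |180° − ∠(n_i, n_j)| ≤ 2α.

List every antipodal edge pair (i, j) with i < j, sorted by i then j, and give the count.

α = atan 0.8 = 38.66°;  2α = 77.32°
n_0 = (+0.6092, +0.7931)
n_1 = (-0.5642, +0.8256)
n_2 = (-0.9365, +0.3505)
n_3 = (-0.9563, -0.2923)
n_4 = (-0.2664, -0.9639)
n_5 = (+0.9596, -0.2813)
  (0,1): δ = 108.13°  ·
  (0,2): δ = 72.99°  ✓
  (0,3): δ = 35.47°  ✓
  (0,4): δ = 22.08°  ✓
  (0,5): δ = 111.19°  ·
  (1,2): δ = 144.87°  ·
  (1,3): δ = 107.35°  ·
  (1,4): δ = 49.80°  ✓
  (1,5): δ = 39.32°  ✓
  (2,3): δ = 142.48°  ·
  (2,4): δ = 84.93°  ·
  (2,5): δ = 4.18°  ✓
  (3,4): δ = 122.45°  ·
  (3,5): δ = 33.33°  ✓
  (4,5): δ = 90.88°  ·
antipodal pairs: 7

count = 7; pairs: (0,2), (0,3), (0,4), (1,4), (1,5), (2,5), (3,5)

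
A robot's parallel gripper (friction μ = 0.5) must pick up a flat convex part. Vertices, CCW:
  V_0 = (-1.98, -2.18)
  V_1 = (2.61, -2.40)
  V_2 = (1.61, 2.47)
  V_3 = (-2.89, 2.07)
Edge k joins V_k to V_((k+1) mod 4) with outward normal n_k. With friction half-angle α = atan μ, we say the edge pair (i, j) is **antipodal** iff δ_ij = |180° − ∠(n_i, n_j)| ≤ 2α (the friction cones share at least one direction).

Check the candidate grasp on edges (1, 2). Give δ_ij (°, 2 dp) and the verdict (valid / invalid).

α = atan 0.5 = 26.57°;  2α = 53.13°
edge 1: e_1 = (-1.00, +4.87);  n_1 = (+0.9796, +0.2011)
edge 2: e_2 = (-4.50, -0.40);  n_2 = (-0.0885, +0.9961)
∠(n_1, n_2) = 83.48°
δ = |180° − 83.48°| = 96.52°
96.52° > 2α = 53.13°  →  invalid

δ = 96.52°, invalid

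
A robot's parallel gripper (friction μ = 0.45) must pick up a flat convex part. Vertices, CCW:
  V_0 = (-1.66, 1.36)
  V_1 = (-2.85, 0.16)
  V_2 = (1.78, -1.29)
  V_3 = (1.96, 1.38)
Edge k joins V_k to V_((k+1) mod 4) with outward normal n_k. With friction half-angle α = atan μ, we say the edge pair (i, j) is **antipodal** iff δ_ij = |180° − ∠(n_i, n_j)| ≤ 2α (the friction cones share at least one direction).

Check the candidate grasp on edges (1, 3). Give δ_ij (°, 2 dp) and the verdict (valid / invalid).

α = atan 0.45 = 24.23°;  2α = 48.46°
edge 1: e_1 = (+4.63, -1.45);  n_1 = (-0.2989, -0.9543)
edge 3: e_3 = (-3.62, -0.02);  n_3 = (-0.0055, +1.0000)
∠(n_1, n_3) = 162.29°
δ = |180° − 162.29°| = 17.71°
17.71° ≤ 2α = 48.46°  →  valid

δ = 17.71°, valid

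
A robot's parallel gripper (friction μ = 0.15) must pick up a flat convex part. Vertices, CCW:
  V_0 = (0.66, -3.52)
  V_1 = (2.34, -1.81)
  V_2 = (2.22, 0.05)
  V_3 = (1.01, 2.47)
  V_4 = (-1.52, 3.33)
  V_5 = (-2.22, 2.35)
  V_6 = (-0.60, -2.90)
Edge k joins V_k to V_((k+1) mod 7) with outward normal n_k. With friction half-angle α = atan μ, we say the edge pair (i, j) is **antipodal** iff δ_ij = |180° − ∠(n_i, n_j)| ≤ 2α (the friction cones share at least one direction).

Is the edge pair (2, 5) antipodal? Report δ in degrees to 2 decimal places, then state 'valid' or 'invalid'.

δ = 9.42°, valid

α = atan 0.15 = 8.53°;  2α = 17.06°
edge 2: e_2 = (-1.21, +2.42);  n_2 = (+0.8944, +0.4472)
edge 5: e_5 = (+1.62, -5.25);  n_5 = (-0.9555, -0.2949)
∠(n_2, n_5) = 170.58°
δ = |180° − 170.58°| = 9.42°
9.42° ≤ 2α = 17.06°  →  valid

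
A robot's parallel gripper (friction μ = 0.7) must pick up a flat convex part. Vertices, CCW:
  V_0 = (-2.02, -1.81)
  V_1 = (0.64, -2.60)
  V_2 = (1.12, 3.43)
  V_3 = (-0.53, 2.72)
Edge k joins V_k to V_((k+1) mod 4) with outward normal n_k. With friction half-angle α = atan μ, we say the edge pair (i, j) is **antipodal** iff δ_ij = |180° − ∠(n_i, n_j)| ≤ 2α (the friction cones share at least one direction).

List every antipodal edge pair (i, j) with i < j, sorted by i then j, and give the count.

α = atan 0.7 = 34.99°;  2α = 69.98°
n_0 = (-0.2847, -0.9586)
n_1 = (+0.9968, -0.0794)
n_2 = (-0.3953, +0.9186)
n_3 = (-0.9499, +0.3125)
  (0,1): δ = 78.01°  ·
  (0,2): δ = 39.82°  ✓
  (0,3): δ = 88.33°  ·
  (1,2): δ = 62.17°  ✓
  (1,3): δ = 13.66°  ✓
  (2,3): δ = 131.49°  ·
antipodal pairs: 3

count = 3; pairs: (0,2), (1,2), (1,3)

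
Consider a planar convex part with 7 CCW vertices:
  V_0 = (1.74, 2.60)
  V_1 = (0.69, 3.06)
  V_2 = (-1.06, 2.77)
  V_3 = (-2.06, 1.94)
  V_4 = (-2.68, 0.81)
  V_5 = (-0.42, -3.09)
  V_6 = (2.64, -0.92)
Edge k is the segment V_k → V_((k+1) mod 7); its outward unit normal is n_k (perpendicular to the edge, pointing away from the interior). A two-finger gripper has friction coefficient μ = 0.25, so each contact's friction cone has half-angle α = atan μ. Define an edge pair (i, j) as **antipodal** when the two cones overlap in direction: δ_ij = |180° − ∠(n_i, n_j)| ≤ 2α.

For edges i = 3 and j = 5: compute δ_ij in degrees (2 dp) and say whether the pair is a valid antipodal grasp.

δ = 25.91°, valid

α = atan 0.25 = 14.04°;  2α = 28.07°
edge 3: e_3 = (-0.62, -1.13);  n_3 = (-0.8767, +0.4810)
edge 5: e_5 = (+3.06, +2.17);  n_5 = (+0.5785, -0.8157)
∠(n_3, n_5) = 154.09°
δ = |180° − 154.09°| = 25.91°
25.91° ≤ 2α = 28.07°  →  valid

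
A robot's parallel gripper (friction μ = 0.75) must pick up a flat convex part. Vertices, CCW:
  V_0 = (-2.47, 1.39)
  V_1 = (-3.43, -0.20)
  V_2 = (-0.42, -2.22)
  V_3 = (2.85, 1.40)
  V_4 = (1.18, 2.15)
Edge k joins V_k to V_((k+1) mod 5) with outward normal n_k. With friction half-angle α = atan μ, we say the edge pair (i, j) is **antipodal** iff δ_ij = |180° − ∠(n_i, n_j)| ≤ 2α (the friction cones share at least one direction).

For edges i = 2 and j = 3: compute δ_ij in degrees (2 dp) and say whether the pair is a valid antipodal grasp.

α = atan 0.75 = 36.87°;  2α = 73.74°
edge 2: e_2 = (+3.27, +3.62);  n_2 = (+0.7421, -0.6703)
edge 3: e_3 = (-1.67, +0.75);  n_3 = (+0.4097, +0.9122)
∠(n_2, n_3) = 107.91°
δ = |180° − 107.91°| = 72.09°
72.09° ≤ 2α = 73.74°  →  valid

δ = 72.09°, valid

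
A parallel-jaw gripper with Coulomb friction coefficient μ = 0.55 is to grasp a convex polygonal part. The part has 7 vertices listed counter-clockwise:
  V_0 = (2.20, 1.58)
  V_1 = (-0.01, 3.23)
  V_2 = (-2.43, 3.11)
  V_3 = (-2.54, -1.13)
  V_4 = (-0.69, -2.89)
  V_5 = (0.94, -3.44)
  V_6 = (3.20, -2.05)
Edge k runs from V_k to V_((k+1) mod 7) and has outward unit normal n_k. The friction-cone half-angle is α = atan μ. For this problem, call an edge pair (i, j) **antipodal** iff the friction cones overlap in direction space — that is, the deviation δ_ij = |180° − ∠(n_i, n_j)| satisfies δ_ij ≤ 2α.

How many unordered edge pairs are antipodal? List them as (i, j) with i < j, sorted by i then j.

α = atan 0.55 = 28.81°;  2α = 57.62°
n_0 = (+0.5983, +0.8013)
n_1 = (-0.0495, +0.9988)
n_2 = (-0.9997, +0.0259)
n_3 = (-0.6893, -0.7245)
n_4 = (-0.3197, -0.9475)
n_5 = (+0.5239, -0.8518)
n_6 = (+0.9641, +0.2656)
  (0,1): δ = 140.42°  ·
  (0,2): δ = 54.74°  ✓
  (0,3): δ = 6.83°  ✓
  (0,4): δ = 18.10°  ✓
  (0,5): δ = 68.34°  ·
  (0,6): δ = 142.15°  ·
  (1,2): δ = 94.32°  ·
  (1,3): δ = 46.41°  ✓
  (1,4): δ = 21.48°  ✓
  (1,5): δ = 28.75°  ✓
  (1,6): δ = 102.56°  ·
  (2,3): δ = 132.09°  ·
  (2,4): δ = 107.16°  ·
  (2,5): δ = 56.92°  ✓
  (2,6): δ = 16.89°  ✓
  (3,4): δ = 155.07°  ·
  (3,5): δ = 104.83°  ·
  (3,6): δ = 31.03°  ✓
  (4,5): δ = 129.76°  ·
  (4,6): δ = 55.95°  ✓
  (5,6): δ = 106.19°  ·
antipodal pairs: 10

count = 10; pairs: (0,2), (0,3), (0,4), (1,3), (1,4), (1,5), (2,5), (2,6), (3,6), (4,6)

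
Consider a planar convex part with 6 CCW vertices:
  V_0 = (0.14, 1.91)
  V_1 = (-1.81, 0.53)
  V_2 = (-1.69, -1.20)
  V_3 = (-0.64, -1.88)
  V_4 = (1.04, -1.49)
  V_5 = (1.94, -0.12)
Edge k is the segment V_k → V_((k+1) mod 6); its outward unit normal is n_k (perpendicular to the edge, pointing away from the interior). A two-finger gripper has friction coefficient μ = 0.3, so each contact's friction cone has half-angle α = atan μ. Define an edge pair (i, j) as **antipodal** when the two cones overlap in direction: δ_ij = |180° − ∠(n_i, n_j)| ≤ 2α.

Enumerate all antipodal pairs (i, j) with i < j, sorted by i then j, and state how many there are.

count = 3; pairs: (0,3), (0,4), (2,5)

α = atan 0.3 = 16.70°;  2α = 33.40°
n_0 = (-0.5777, +0.8163)
n_1 = (-0.9976, -0.0692)
n_2 = (-0.5436, -0.8394)
n_3 = (+0.2261, -0.9741)
n_4 = (+0.8358, -0.5491)
n_5 = (+0.7482, +0.6634)
  (0,1): δ = 121.32°  ·
  (0,2): δ = 68.21°  ·
  (0,3): δ = 22.22°  ✓
  (0,4): δ = 21.41°  ✓
  (0,5): δ = 96.28°  ·
  (1,2): δ = 126.90°  ·
  (1,3): δ = 80.90°  ·
  (1,4): δ = 37.27°  ·
  (1,5): δ = 37.60°  ·
  (2,3): δ = 134.00°  ·
  (2,4): δ = 90.37°  ·
  (2,5): δ = 15.51°  ✓
  (3,4): δ = 136.37°  ·
  (3,5): δ = 61.51°  ·
  (4,5): δ = 105.13°  ·
antipodal pairs: 3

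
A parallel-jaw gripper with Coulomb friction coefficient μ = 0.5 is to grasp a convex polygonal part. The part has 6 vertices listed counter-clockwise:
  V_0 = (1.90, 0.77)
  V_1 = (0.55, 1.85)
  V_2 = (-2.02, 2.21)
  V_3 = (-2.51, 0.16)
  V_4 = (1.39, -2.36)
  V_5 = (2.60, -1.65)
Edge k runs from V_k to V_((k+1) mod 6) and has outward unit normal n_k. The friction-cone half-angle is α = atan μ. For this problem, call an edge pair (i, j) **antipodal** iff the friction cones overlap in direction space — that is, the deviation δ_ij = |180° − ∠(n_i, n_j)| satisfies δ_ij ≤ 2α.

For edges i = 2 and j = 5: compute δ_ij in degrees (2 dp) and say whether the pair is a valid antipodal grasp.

α = atan 0.5 = 26.57°;  2α = 53.13°
edge 2: e_2 = (-0.49, -2.05);  n_2 = (-0.9726, +0.2325)
edge 5: e_5 = (-0.70, +2.42);  n_5 = (+0.9606, +0.2779)
∠(n_2, n_5) = 150.42°
δ = |180° − 150.42°| = 29.58°
29.58° ≤ 2α = 53.13°  →  valid

δ = 29.58°, valid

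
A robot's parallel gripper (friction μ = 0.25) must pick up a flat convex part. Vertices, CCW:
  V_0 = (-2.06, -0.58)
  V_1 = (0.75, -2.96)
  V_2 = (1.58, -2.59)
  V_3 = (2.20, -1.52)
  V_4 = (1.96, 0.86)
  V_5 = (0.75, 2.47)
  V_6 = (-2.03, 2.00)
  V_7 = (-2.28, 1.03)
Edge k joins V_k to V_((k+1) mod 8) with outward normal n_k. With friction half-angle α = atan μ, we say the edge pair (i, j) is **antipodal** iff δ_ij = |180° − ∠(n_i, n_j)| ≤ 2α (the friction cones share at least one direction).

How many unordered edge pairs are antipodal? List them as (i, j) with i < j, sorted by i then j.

α = atan 0.25 = 14.04°;  2α = 28.07°
n_0 = (-0.6463, -0.7631)
n_1 = (+0.4072, -0.9134)
n_2 = (+0.8652, -0.5014)
n_3 = (+0.9950, +0.1003)
n_4 = (+0.7994, +0.6008)
n_5 = (-0.1667, +0.9860)
n_6 = (-0.9684, +0.2496)
n_7 = (-0.9908, -0.1354)
  (0,1): δ = 115.71°  ·
  (0,2): δ = 79.83°  ·
  (0,3): δ = 43.98°  ·
  (0,4): δ = 12.81°  ✓
  (0,5): δ = 49.86°  ·
  (0,6): δ = 115.81°  ·
  (0,7): δ = 138.04°  ·
  (1,2): δ = 144.12°  ·
  (1,3): δ = 108.27°  ·
  (1,4): δ = 77.10°  ·
  (1,5): δ = 14.43°  ✓
  (1,6): δ = 51.52°  ·
  (1,7): δ = 73.75°  ·
  (2,3): δ = 144.15°  ·
  (2,4): δ = 112.98°  ·
  (2,5): δ = 50.31°  ·
  (2,6): δ = 15.64°  ✓
  (2,7): δ = 37.87°  ·
  (3,4): δ = 148.83°  ·
  (3,5): δ = 86.16°  ·
  (3,6): δ = 20.21°  ✓
  (3,7): δ = 2.02°  ✓
  (4,5): δ = 117.33°  ·
  (4,6): δ = 51.38°  ·
  (4,7): δ = 29.15°  ·
  (5,6): δ = 114.05°  ·
  (5,7): δ = 91.81°  ·
  (6,7): δ = 157.77°  ·
antipodal pairs: 5

count = 5; pairs: (0,4), (1,5), (2,6), (3,6), (3,7)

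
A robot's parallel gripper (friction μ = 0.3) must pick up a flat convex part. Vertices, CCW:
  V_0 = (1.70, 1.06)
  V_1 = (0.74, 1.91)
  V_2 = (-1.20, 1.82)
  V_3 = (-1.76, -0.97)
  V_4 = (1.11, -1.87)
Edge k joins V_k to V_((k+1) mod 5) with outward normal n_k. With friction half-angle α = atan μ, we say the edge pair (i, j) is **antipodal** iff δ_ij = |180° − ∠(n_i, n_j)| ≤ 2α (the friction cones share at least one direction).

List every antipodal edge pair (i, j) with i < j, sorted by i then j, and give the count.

α = atan 0.3 = 16.70°;  2α = 33.40°
n_0 = (+0.6629, +0.7487)
n_1 = (-0.0463, +0.9989)
n_2 = (-0.9804, +0.1968)
n_3 = (-0.2992, -0.9542)
n_4 = (+0.9803, -0.1974)
  (0,1): δ = 135.82°  ·
  (0,2): δ = 59.83°  ·
  (0,3): δ = 24.11°  ✓
  (0,4): δ = 120.14°  ·
  (1,2): δ = 104.01°  ·
  (1,3): δ = 20.07°  ✓
  (1,4): δ = 75.96°  ·
  (2,3): δ = 96.06°  ·
  (2,4): δ = 0.04°  ✓
  (3,4): δ = 83.97°  ·
antipodal pairs: 3

count = 3; pairs: (0,3), (1,3), (2,4)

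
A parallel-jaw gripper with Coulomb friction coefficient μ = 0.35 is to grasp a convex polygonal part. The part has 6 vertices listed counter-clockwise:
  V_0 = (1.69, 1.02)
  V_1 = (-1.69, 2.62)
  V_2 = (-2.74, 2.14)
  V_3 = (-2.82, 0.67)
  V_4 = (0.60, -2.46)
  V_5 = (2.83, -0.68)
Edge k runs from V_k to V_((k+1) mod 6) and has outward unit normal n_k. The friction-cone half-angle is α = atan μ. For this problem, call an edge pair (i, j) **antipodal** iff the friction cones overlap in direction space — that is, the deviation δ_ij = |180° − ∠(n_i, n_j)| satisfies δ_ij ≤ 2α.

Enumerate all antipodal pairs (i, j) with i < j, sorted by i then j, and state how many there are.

count = 4; pairs: (0,3), (1,4), (2,5), (3,5)

α = atan 0.35 = 19.29°;  2α = 38.58°
n_0 = (+0.4279, +0.9038)
n_1 = (-0.4158, +0.9095)
n_2 = (-0.9985, +0.0543)
n_3 = (-0.6751, -0.7377)
n_4 = (+0.6238, -0.7816)
n_5 = (+0.8305, +0.5570)
  (0,1): δ = 130.10°  ·
  (0,2): δ = 67.78°  ·
  (0,3): δ = 17.13°  ✓
  (0,4): δ = 63.93°  ·
  (0,5): δ = 149.18°  ·
  (1,2): δ = 117.68°  ·
  (1,3): δ = 67.03°  ·
  (1,4): δ = 14.03°  ✓
  (1,5): δ = 99.28°  ·
  (2,3): δ = 129.35°  ·
  (2,4): δ = 48.29°  ·
  (2,5): δ = 36.96°  ✓
  (3,4): δ = 98.94°  ·
  (3,5): δ = 13.69°  ✓
  (4,5): δ = 94.75°  ·
antipodal pairs: 4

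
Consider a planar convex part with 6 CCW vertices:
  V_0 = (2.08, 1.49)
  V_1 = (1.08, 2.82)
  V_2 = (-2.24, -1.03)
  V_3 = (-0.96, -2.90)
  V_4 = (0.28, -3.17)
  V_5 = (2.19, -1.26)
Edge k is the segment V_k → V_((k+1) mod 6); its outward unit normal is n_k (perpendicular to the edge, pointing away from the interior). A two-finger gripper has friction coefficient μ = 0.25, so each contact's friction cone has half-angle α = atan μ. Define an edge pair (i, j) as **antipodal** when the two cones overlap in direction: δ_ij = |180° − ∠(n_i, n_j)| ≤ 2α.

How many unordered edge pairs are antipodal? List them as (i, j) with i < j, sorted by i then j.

count = 2; pairs: (0,2), (1,4)

α = atan 0.25 = 14.04°;  2α = 28.07°
n_0 = (+0.7993, +0.6010)
n_1 = (-0.7573, +0.6531)
n_2 = (-0.8252, -0.5648)
n_3 = (-0.2128, -0.9771)
n_4 = (+0.7071, -0.7071)
n_5 = (+0.9992, +0.0400)
  (0,1): δ = 77.71°  ·
  (0,2): δ = 2.55°  ✓
  (0,3): δ = 40.78°  ·
  (0,4): δ = 98.06°  ·
  (0,5): δ = 145.35°  ·
  (1,2): δ = 104.84°  ·
  (1,3): δ = 61.51°  ·
  (1,4): δ = 4.23°  ✓
  (1,5): δ = 43.06°  ·
  (2,3): δ = 136.68°  ·
  (2,4): δ = 79.39°  ·
  (2,5): δ = 32.10°  ·
  (3,4): δ = 122.72°  ·
  (3,5): δ = 75.43°  ·
  (4,5): δ = 132.71°  ·
antipodal pairs: 2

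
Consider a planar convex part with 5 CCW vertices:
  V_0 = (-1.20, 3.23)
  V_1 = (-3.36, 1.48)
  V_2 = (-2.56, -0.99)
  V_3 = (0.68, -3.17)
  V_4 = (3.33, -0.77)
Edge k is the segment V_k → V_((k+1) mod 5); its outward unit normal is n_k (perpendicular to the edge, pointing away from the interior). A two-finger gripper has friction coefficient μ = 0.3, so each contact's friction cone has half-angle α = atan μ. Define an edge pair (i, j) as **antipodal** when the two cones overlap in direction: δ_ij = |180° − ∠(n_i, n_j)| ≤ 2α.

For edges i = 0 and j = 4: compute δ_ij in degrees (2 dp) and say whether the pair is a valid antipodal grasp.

α = atan 0.3 = 16.70°;  2α = 33.40°
edge 0: e_0 = (-2.16, -1.75);  n_0 = (-0.6295, +0.7770)
edge 4: e_4 = (-4.53, +4.00);  n_4 = (+0.6619, +0.7496)
∠(n_0, n_4) = 80.46°
δ = |180° − 80.46°| = 99.54°
99.54° > 2α = 33.40°  →  invalid

δ = 99.54°, invalid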